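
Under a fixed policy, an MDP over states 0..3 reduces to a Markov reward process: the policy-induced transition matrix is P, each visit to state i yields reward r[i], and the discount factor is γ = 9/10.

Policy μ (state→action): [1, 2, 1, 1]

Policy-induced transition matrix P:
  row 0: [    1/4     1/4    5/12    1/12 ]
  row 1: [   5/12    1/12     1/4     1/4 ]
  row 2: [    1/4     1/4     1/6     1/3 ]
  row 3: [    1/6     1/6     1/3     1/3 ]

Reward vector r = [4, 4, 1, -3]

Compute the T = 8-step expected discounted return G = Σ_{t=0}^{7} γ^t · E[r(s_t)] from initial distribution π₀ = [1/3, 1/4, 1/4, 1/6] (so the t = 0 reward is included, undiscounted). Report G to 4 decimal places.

G = 8.6510

t=0: π = [0.3333, 0.2500, 0.2500, 0.1667], E[r] = 2.0833, γ^t·E[r] = 2.083333, running G = 2.083333
t=1: π = [0.2778, 0.1944, 0.2986, 0.2292], E[r] = 1.5000, γ^t·E[r] = 1.350000, running G = 3.433333
t=2: π = [0.2633, 0.1985, 0.2905, 0.2477], E[r] = 1.3947, γ^t·E[r] = 1.129688, running G = 4.563021
t=3: π = [0.2624, 0.1963, 0.2903, 0.2510], E[r] = 1.3723, γ^t·E[r] = 1.000406, running G = 5.563427
t=4: π = [0.2618, 0.1964, 0.2905, 0.2514], E[r] = 1.3691, γ^t·E[r] = 0.898235, running G = 6.461662
t=5: π = [0.2618, 0.1963, 0.2904, 0.2515], E[r] = 1.3682, γ^t·E[r] = 0.807932, running G = 7.269595
t=6: π = [0.2618, 0.1963, 0.2904, 0.2515], E[r] = 1.3681, γ^t·E[r] = 0.727080, running G = 7.996675
t=7: π = [0.2618, 0.1963, 0.2904, 0.2515], E[r] = 1.3681, γ^t·E[r] = 0.654360, running G = 8.651035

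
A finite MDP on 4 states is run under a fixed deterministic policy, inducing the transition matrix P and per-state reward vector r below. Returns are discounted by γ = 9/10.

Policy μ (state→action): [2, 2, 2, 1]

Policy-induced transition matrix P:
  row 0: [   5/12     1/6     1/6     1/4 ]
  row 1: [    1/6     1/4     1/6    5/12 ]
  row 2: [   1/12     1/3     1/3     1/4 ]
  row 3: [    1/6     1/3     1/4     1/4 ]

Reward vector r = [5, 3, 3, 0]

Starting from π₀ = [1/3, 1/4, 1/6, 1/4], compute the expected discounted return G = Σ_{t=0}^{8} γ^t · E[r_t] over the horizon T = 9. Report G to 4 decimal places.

G = 15.8729

t=0: π = [0.3333, 0.2500, 0.1667, 0.2500], E[r] = 2.9167, γ^t·E[r] = 2.916667, running G = 2.916667
t=1: π = [0.2361, 0.2569, 0.2153, 0.2917], E[r] = 2.5972, γ^t·E[r] = 2.337500, running G = 5.254167
t=2: π = [0.2078, 0.2726, 0.2269, 0.2928], E[r] = 2.5370, γ^t·E[r] = 2.055000, running G = 7.309167
t=3: π = [0.1997, 0.2760, 0.2289, 0.2954], E[r] = 2.5131, γ^t·E[r] = 1.832063, running G = 9.141229
t=4: π = [0.1975, 0.2771, 0.2294, 0.2960], E[r] = 2.5070, γ^t·E[r] = 1.644870, running G = 10.786099
t=5: π = [0.1969, 0.2773, 0.2296, 0.2962], E[r] = 2.5053, γ^t·E[r] = 1.479372, running G = 12.265470
t=6: π = [0.1968, 0.2774, 0.2296, 0.2962], E[r] = 2.5049, γ^t·E[r] = 1.331192, running G = 13.596662
t=7: π = [0.1967, 0.2774, 0.2296, 0.2962], E[r] = 2.5047, γ^t·E[r] = 1.198013, running G = 14.794675
t=8: π = [0.1967, 0.2774, 0.2296, 0.2962], E[r] = 2.5047, γ^t·E[r] = 1.078197, running G = 15.872873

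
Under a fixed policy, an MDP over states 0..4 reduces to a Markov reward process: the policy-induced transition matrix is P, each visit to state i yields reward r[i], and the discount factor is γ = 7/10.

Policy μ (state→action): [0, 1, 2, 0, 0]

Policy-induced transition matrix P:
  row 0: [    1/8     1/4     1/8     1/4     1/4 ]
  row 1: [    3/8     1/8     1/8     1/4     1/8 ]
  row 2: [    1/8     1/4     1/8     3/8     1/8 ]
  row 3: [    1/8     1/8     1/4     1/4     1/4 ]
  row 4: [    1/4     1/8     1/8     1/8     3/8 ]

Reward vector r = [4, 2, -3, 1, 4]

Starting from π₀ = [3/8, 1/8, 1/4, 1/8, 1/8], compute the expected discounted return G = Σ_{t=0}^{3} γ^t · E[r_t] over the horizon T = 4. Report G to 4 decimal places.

G = 4.4328

t=0: π = [0.3750, 0.1250, 0.2500, 0.1250, 0.1250], E[r] = 1.6250, γ^t·E[r] = 1.625000, running G = 1.625000
t=1: π = [0.1719, 0.2031, 0.1406, 0.2656, 0.2188], E[r] = 1.8125, γ^t·E[r] = 1.268750, running G = 2.893750
t=2: π = [0.2031, 0.1641, 0.1582, 0.2402, 0.2344], E[r] = 1.8438, γ^t·E[r] = 0.903438, running G = 3.797188
t=3: π = [0.1953, 0.1702, 0.1550, 0.2405, 0.2390], E[r] = 1.8530, γ^t·E[r] = 0.635588, running G = 4.432776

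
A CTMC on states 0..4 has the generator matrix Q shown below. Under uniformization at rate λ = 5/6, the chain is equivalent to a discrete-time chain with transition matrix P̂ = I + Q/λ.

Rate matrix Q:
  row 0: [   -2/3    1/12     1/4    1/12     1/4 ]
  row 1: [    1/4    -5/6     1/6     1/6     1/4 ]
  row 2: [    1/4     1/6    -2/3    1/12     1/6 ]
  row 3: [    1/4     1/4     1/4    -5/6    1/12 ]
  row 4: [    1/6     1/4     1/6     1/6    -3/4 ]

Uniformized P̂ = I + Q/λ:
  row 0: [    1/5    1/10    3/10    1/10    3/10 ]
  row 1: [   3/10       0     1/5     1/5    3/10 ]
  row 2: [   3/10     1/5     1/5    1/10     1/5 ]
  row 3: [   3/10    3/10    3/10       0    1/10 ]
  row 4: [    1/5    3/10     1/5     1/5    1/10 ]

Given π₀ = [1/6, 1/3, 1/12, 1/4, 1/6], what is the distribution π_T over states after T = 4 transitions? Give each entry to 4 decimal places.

π = [0.2537, 0.1735, 0.2380, 0.1257, 0.2092]

t=0: π = [0.1667, 0.3333, 0.0833, 0.2500, 0.1667]
t=1: π = [0.2667, 0.1583, 0.2417, 0.1250, 0.2083]
t=2: π = [0.2525, 0.1750, 0.2392, 0.1242, 0.2092]
t=3: π = [0.2538, 0.1731, 0.2377, 0.1260, 0.2094]
t=4: π = [0.2537, 0.1735, 0.2380, 0.1257, 0.2092]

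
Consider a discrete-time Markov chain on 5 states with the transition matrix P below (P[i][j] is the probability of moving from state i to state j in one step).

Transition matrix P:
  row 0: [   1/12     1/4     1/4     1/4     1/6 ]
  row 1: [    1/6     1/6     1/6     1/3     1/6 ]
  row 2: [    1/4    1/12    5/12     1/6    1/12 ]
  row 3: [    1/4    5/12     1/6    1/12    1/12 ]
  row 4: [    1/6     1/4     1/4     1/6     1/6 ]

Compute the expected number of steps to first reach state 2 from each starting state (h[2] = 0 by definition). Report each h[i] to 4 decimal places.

h = [4.7764, 5.1746, 0.0000, 5.1769, 4.7430]

First-step conditioning: h[2] = 0; for i ≠ 2, h[i] = 1 + Σ_k P[i][k]·h[k].
  h[0] = 1 + 1/12·h[0] + 1/4·h[1] + 1/4·h[3] + 1/6·h[4]
  h[1] = 1 + 1/6·h[0] + 1/6·h[1] + 1/3·h[3] + 1/6·h[4]
  h[3] = 1 + 1/4·h[0] + 5/12·h[1] + 1/12·h[3] + 1/12·h[4]
  h[4] = 1 + 1/6·h[0] + 1/4·h[1] + 1/6·h[3] + 1/6·h[4]
Solving the 4×4 linear system over states ≠ 2 gives exactly h = [4294/899, 4652/899, 0, 4654/899, 4264/899] (h[2] = 0 is the target).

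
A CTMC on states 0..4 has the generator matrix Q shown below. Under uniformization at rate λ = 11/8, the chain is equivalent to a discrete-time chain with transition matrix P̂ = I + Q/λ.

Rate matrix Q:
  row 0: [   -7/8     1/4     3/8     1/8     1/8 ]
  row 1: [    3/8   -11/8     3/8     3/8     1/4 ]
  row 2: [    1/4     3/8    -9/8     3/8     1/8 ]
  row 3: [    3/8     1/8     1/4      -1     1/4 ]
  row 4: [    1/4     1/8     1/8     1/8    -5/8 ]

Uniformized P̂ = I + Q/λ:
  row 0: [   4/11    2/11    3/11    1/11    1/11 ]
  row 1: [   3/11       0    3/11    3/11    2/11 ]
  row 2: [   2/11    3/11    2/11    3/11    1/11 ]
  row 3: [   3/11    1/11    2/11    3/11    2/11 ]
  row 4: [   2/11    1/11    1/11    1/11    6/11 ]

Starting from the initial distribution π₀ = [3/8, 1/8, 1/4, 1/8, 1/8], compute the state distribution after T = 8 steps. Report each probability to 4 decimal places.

t=0: π = [0.3750, 0.1250, 0.2500, 0.1250, 0.1250]
t=1: π = [0.2727, 0.1591, 0.2159, 0.1818, 0.1705]
t=2: π = [0.2624, 0.1405, 0.2056, 0.1921, 0.1994]
t=3: π = [0.2598, 0.1394, 0.2003, 0.1888, 0.2118]
t=4: π = [0.2589, 0.1383, 0.1989, 0.1870, 0.2170]
t=5: π = [0.2585, 0.1380, 0.1982, 0.1862, 0.2191]
t=6: π = [0.2583, 0.1379, 0.1979, 0.1859, 0.2200]
t=7: π = [0.2582, 0.1378, 0.1978, 0.1858, 0.2203]
t=8: π = [0.2582, 0.1378, 0.1978, 0.1857, 0.2205]

π = [0.2582, 0.1378, 0.1978, 0.1857, 0.2205]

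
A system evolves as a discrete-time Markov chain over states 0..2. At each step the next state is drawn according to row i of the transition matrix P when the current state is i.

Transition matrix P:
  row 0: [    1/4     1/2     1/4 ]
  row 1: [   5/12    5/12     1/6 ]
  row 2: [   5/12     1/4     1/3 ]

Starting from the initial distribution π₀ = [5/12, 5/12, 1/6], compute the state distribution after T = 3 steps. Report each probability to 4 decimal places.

π = [0.3569, 0.4076, 0.2355]

t=0: π = [0.4167, 0.4167, 0.1667]
t=1: π = [0.3472, 0.4236, 0.2292]
t=2: π = [0.3588, 0.4074, 0.2338]
t=3: π = [0.3569, 0.4076, 0.2355]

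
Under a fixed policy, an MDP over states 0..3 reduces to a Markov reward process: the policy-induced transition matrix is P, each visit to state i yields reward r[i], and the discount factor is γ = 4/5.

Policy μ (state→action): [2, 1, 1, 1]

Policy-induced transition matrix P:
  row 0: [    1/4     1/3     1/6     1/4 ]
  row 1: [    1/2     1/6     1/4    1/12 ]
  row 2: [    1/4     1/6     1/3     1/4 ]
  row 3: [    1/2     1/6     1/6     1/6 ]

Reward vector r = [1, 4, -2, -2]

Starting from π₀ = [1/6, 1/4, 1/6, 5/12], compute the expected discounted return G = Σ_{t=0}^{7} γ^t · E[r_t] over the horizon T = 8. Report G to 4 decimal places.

t=0: π = [0.1667, 0.2500, 0.1667, 0.4167], E[r] = 0.0000, γ^t·E[r] = 0.000000, running G = 0.000000
t=1: π = [0.4167, 0.1944, 0.2153, 0.1736], E[r] = 0.4167, γ^t·E[r] = 0.333333, running G = 0.333333
t=2: π = [0.3420, 0.2361, 0.2188, 0.2031], E[r] = 0.4427, γ^t·E[r] = 0.283333, running G = 0.616667
t=3: π = [0.3598, 0.2237, 0.2228, 0.1937], E[r] = 0.4214, γ^t·E[r] = 0.215778, running G = 0.832444
t=4: π = [0.3543, 0.2266, 0.2224, 0.1966], E[r] = 0.4229, γ^t·E[r] = 0.173200, running G = 1.005644
t=5: π = [0.3558, 0.2257, 0.2226, 0.1958], E[r] = 0.4218, γ^t·E[r] = 0.138201, running G = 1.143846
t=6: π = [0.3554, 0.2260, 0.2226, 0.1961], E[r] = 0.4220, γ^t·E[r] = 0.110620, running G = 1.254466
t=7: π = [0.3555, 0.2259, 0.2226, 0.1960], E[r] = 0.4219, γ^t·E[r] = 0.088481, running G = 1.342947

G = 1.3429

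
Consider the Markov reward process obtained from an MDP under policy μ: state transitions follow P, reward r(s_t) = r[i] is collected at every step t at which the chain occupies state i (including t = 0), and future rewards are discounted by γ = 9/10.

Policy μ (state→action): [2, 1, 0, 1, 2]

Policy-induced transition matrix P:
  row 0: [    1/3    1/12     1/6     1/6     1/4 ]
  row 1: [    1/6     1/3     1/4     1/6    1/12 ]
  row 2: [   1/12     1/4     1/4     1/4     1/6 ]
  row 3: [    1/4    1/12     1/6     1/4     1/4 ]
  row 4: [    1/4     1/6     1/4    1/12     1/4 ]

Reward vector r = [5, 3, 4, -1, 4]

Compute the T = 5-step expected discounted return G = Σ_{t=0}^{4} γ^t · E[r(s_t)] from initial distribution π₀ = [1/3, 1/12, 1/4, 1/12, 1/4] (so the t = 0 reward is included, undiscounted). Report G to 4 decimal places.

t=0: π = [0.3333, 0.0833, 0.2500, 0.0833, 0.2500], E[r] = 3.8333, γ^t·E[r] = 3.833333, running G = 3.833333
t=1: π = [0.2292, 0.1667, 0.2153, 0.1736, 0.2153], E[r] = 3.1944, γ^t·E[r] = 2.875000, running G = 6.708333
t=2: π = [0.2193, 0.1788, 0.2164, 0.1811, 0.2043], E[r] = 3.1348, γ^t·E[r] = 2.539219, running G = 9.247552
t=3: π = [0.2173, 0.1811, 0.2166, 0.1828, 0.2022], E[r] = 3.1223, γ^t·E[r] = 2.276156, running G = 11.523708
t=4: π = [0.2169, 0.1816, 0.2167, 0.1831, 0.2018], E[r] = 3.1198, γ^t·E[r] = 2.046916, running G = 13.570625

G = 13.5706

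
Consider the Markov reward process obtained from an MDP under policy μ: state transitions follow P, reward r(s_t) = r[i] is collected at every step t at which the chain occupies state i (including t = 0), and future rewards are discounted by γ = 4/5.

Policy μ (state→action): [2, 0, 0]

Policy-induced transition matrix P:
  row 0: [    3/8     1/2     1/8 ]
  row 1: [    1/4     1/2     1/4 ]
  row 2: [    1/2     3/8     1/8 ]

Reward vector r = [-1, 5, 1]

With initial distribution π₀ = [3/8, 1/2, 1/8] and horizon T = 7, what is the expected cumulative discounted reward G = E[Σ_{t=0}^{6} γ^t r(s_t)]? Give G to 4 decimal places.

G = 8.8737

t=0: π = [0.3750, 0.5000, 0.1250], E[r] = 2.2500, γ^t·E[r] = 2.250000, running G = 2.250000
t=1: π = [0.3281, 0.4844, 0.1875], E[r] = 2.2813, γ^t·E[r] = 1.825000, running G = 4.075000
t=2: π = [0.3379, 0.4766, 0.1855], E[r] = 2.2305, γ^t·E[r] = 1.427500, running G = 5.502500
t=3: π = [0.3386, 0.4768, 0.1846], E[r] = 2.2300, γ^t·E[r] = 1.141750, running G = 6.644250
t=4: π = [0.3385, 0.4769, 0.1846], E[r] = 2.2308, γ^t·E[r] = 0.913725, running G = 7.557975
t=5: π = [0.3385, 0.4769, 0.1846], E[r] = 2.2308, γ^t·E[r] = 0.730983, running G = 8.288958
t=6: π = [0.3385, 0.4769, 0.1846], E[r] = 2.2308, γ^t·E[r] = 0.584783, running G = 8.873740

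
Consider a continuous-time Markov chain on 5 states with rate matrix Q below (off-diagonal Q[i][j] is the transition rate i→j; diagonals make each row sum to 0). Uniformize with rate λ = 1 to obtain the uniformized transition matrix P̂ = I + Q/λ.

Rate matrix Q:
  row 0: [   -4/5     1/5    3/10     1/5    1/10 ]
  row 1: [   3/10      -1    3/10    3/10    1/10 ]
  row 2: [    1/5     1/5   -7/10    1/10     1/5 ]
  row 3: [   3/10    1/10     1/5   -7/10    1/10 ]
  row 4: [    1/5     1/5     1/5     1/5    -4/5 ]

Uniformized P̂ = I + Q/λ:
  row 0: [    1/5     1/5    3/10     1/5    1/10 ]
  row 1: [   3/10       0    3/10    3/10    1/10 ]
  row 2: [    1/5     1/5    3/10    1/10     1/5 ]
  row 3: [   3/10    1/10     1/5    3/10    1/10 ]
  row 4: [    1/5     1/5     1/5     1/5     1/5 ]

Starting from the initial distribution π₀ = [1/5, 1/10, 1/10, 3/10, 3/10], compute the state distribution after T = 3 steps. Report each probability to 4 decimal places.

π = [0.2361, 0.1492, 0.2648, 0.2098, 0.1401]

t=0: π = [0.2000, 0.1000, 0.1000, 0.3000, 0.3000]
t=1: π = [0.2400, 0.1500, 0.2400, 0.2300, 0.1400]
t=2: π = [0.2380, 0.1470, 0.2630, 0.2140, 0.1380]
t=3: π = [0.2361, 0.1492, 0.2648, 0.2098, 0.1401]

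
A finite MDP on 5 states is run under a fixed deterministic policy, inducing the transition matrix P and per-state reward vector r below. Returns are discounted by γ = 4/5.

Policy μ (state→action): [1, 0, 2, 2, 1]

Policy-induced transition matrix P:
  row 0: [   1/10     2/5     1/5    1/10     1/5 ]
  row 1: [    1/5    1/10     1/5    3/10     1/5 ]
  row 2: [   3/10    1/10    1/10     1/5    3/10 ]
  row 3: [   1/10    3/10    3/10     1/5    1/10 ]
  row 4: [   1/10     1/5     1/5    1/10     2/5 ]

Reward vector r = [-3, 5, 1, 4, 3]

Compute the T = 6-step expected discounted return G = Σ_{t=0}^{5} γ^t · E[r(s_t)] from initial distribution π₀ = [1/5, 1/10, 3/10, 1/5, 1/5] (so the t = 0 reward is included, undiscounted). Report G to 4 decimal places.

t=0: π = [0.2000, 0.1000, 0.3000, 0.2000, 0.2000], E[r] = 1.6000, γ^t·E[r] = 1.600000, running G = 1.600000
t=1: π = [0.1700, 0.2200, 0.1900, 0.1700, 0.2500], E[r] = 2.2100, γ^t·E[r] = 1.768000, running G = 3.368000
t=2: π = [0.1600, 0.2100, 0.1980, 0.1800, 0.2520], E[r] = 2.2440, γ^t·E[r] = 1.436160, running G = 4.804160
t=3: π = [0.1606, 0.2092, 0.1982, 0.1798, 0.2522], E[r] = 2.2382, γ^t·E[r] = 1.145958, running G = 5.950118
t=4: π = [0.1606, 0.2094, 0.1982, 0.1796, 0.2523], E[r] = 2.2387, γ^t·E[r] = 0.916963, running G = 6.867082
t=5: π = [0.1606, 0.2093, 0.1981, 0.1797, 0.2523], E[r] = 2.2386, γ^t·E[r] = 0.733543, running G = 7.600625

G = 7.6006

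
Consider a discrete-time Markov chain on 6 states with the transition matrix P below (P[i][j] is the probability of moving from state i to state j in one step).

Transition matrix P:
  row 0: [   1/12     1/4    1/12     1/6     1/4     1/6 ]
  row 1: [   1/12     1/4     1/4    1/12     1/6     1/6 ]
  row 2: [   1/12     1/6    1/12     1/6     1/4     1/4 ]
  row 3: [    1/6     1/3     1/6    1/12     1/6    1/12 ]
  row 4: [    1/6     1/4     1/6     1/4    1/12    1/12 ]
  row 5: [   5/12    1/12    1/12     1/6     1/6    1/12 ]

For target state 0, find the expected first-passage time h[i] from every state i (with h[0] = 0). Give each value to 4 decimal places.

First-step conditioning: h[0] = 0; for i ≠ 0, h[i] = 1 + Σ_k P[i][k]·h[k].
  h[1] = 1 + 1/4·h[1] + 1/4·h[2] + 1/12·h[3] + 1/6·h[4] + 1/6·h[5]
  h[2] = 1 + 1/6·h[1] + 1/12·h[2] + 1/6·h[3] + 1/4·h[4] + 1/4·h[5]
  h[3] = 1 + 1/3·h[1] + 1/6·h[2] + 1/12·h[3] + 1/6·h[4] + 1/12·h[5]
  h[4] = 1 + 1/4·h[1] + 1/6·h[2] + 1/4·h[3] + 1/12·h[4] + 1/12·h[5]
  h[5] = 1 + 1/12·h[1] + 1/12·h[2] + 1/6·h[3] + 1/6·h[4] + 1/12·h[5]
Solving the 5×5 linear system over states ≠ 0 gives exactly h = [0, 811/127, 7079/1143, 6896/1143, 6865/1143, 5056/1143] (h[0] = 0 is the target).

h = [0.0000, 6.3858, 6.1934, 6.0332, 6.0061, 4.4234]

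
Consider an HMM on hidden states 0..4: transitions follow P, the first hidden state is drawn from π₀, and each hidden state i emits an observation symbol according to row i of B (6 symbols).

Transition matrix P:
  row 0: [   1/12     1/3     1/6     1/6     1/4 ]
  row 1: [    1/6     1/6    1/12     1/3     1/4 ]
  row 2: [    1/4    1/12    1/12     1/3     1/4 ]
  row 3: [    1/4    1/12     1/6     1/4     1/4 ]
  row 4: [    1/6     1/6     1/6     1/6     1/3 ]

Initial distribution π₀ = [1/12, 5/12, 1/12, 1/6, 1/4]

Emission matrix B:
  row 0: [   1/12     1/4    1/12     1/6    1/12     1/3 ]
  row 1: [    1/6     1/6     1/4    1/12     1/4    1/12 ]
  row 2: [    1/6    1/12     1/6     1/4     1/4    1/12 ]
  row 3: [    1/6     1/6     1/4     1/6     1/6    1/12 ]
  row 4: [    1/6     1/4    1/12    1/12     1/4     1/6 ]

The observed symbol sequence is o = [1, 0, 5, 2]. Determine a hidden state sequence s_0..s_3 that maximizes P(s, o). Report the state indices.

path = [1, 3, 0, 1]

t=0: δ = [2.083e-02, 6.944e-02, 6.944e-03, 2.778e-02, 6.250e-02]  (obs o_0=1)
t=1: δ = [9.645e-04, 1.929e-03, 1.736e-03, 3.858e-03, 3.472e-03]  ψ = [1, 1, 4, 1, 4]  (obs o_1=0)
t=2: δ = [3.215e-04, 4.823e-05, 5.358e-05, 8.038e-05, 1.929e-04]  ψ = [3, 4, 3, 3, 4]  (obs o_2=5)
t=3: δ = [2.679e-06, 2.679e-05, 8.931e-06, 1.340e-05, 6.698e-06]  ψ = [4, 0, 0, 0, 0]  (obs o_3=2)
backtrack: best end state = 1; path = [1, 3, 0, 1]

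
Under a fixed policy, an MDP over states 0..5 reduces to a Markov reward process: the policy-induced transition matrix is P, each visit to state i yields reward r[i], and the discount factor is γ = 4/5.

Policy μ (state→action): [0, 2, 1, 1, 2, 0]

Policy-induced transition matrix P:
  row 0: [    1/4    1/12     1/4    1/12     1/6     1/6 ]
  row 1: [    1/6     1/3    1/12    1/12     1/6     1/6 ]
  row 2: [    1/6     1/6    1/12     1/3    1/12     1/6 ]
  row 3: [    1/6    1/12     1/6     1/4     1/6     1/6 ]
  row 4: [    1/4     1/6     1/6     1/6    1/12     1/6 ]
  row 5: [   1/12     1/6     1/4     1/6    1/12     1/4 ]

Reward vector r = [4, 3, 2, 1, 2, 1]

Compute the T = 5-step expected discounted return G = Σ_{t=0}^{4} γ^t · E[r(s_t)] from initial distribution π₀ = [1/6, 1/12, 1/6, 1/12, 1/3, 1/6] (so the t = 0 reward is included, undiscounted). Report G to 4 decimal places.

G = 7.2801

t=0: π = [0.1667, 0.0833, 0.1667, 0.0833, 0.3333, 0.1667], E[r] = 2.1667, γ^t·E[r] = 2.166667, running G = 2.166667
t=1: π = [0.1944, 0.1597, 0.1736, 0.1806, 0.1111, 0.1806], E[r] = 2.1875, γ^t·E[r] = 1.750000, running G = 3.916667
t=2: π = [0.1771, 0.1620, 0.1701, 0.1811, 0.1279, 0.1817], E[r] = 2.1534, γ^t·E[r] = 1.378148, running G = 5.294815
t=3: π = [0.1769, 0.1638, 0.1689, 0.1819, 0.1267, 0.1818], E[r] = 2.1540, γ^t·E[r] = 1.102864, running G = 6.397679
t=4: π = [0.1768, 0.1641, 0.1688, 0.1816, 0.1269, 0.1818], E[r] = 2.1543, γ^t·E[r] = 0.882408, running G = 7.280087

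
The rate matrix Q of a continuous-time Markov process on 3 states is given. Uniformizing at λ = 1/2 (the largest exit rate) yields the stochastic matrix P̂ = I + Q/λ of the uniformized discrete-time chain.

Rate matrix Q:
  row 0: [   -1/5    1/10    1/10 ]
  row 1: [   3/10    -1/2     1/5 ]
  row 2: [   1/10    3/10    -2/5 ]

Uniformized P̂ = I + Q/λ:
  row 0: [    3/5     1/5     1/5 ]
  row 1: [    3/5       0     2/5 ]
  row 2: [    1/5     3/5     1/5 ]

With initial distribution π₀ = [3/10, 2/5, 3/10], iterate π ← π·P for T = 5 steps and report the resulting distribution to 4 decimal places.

t=0: π = [0.3000, 0.4000, 0.3000]
t=1: π = [0.4800, 0.2400, 0.2800]
t=2: π = [0.4880, 0.2640, 0.2480]
t=3: π = [0.5008, 0.2464, 0.2528]
t=4: π = [0.4989, 0.2518, 0.2493]
t=5: π = [0.5003, 0.2493, 0.2504]

π = [0.5003, 0.2493, 0.2504]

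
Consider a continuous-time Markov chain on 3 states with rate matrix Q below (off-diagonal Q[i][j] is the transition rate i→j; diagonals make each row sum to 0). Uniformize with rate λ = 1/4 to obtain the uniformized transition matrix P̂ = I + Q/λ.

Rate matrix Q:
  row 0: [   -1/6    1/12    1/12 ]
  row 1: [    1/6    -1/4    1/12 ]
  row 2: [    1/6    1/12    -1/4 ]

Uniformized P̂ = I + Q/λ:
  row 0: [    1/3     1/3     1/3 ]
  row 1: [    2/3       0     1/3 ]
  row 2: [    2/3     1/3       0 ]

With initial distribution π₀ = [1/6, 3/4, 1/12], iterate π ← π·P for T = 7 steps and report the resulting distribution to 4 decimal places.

t=0: π = [0.1667, 0.7500, 0.0833]
t=1: π = [0.6111, 0.0833, 0.3056]
t=2: π = [0.4630, 0.3056, 0.2315]
t=3: π = [0.5123, 0.2315, 0.2562]
t=4: π = [0.4959, 0.2562, 0.2479]
t=5: π = [0.5014, 0.2479, 0.2507]
t=6: π = [0.4995, 0.2507, 0.2498]
t=7: π = [0.5002, 0.2498, 0.2501]

π = [0.5002, 0.2498, 0.2501]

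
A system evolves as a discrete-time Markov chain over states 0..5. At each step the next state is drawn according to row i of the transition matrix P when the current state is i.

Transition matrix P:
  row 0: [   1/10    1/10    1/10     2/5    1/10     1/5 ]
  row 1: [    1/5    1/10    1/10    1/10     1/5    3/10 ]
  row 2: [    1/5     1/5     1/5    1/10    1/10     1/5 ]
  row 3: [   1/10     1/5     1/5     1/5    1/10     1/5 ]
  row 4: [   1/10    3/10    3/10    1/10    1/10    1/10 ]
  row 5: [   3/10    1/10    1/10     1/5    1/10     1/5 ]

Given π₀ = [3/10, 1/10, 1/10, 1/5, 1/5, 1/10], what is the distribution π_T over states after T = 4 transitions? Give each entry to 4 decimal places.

π = [0.1724, 0.1581, 0.1581, 0.1915, 0.1158, 0.2042]

t=0: π = [0.3000, 0.1000, 0.1000, 0.2000, 0.2000, 0.1000]
t=1: π = [0.1400, 0.1700, 0.1700, 0.2200, 0.1100, 0.1900]
t=2: π = [0.1720, 0.1610, 0.1610, 0.1830, 0.1170, 0.2060]
t=3: π = [0.1734, 0.1578, 0.1578, 0.1905, 0.1161, 0.2044]
t=4: π = [0.1724, 0.1581, 0.1581, 0.1915, 0.1158, 0.2042]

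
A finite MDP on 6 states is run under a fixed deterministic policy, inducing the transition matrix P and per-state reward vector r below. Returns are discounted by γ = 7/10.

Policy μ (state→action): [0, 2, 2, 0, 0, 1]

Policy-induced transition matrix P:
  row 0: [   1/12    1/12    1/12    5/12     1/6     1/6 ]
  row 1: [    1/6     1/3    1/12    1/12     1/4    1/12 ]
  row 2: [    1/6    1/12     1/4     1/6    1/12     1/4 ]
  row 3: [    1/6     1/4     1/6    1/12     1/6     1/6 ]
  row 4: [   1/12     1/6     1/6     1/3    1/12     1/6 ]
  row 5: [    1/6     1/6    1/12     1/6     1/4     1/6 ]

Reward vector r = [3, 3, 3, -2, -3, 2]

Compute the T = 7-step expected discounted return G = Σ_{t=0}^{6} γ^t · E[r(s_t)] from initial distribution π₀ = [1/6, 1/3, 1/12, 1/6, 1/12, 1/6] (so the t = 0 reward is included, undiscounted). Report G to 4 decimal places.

G = 3.1626

t=0: π = [0.1667, 0.3333, 0.0833, 0.1667, 0.0833, 0.1667], E[r] = 1.5000, γ^t·E[r] = 1.500000, running G = 1.500000
t=1: π = [0.1458, 0.2153, 0.1181, 0.1806, 0.1944, 0.1458], E[r] = 0.7847, γ^t·E[r] = 0.549306, running G = 2.049306
t=2: π = [0.1383, 0.1956, 0.1343, 0.2025, 0.1707, 0.1586], E[r] = 0.8044, γ^t·E[r] = 0.394155, running G = 2.443461
t=3: π = [0.1409, 0.1934, 0.1368, 0.1965, 0.1708, 0.1616], E[r] = 0.8313, γ^t·E[r] = 0.285122, running G = 2.728583
t=4: π = [0.1407, 0.1921, 0.1367, 0.1979, 0.1706, 0.1619], E[r] = 0.8250, γ^t·E[r] = 0.198094, running G = 2.926676
t=5: π = [0.1407, 0.1921, 0.1368, 0.1978, 0.1706, 0.1621], E[r] = 0.8257, γ^t·E[r] = 0.138776, running G = 3.065453
t=6: π = [0.1407, 0.1920, 0.1368, 0.1978, 0.1706, 0.1621], E[r] = 0.8256, γ^t·E[r] = 0.097135, running G = 3.162588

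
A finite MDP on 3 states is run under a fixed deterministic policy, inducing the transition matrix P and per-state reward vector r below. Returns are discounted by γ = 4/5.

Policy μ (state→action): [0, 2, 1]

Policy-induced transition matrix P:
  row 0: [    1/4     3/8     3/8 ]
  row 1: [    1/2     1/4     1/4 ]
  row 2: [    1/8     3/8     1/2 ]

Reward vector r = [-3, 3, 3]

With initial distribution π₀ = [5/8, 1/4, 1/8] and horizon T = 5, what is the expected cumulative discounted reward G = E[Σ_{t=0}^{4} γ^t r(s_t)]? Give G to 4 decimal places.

t=0: π = [0.6250, 0.2500, 0.1250], E[r] = -0.7500, γ^t·E[r] = -0.750000, running G = -0.750000
t=1: π = [0.2969, 0.3438, 0.3594], E[r] = 1.2188, γ^t·E[r] = 0.975000, running G = 0.225000
t=2: π = [0.2910, 0.3320, 0.3770], E[r] = 1.2539, γ^t·E[r] = 0.802500, running G = 1.027500
t=3: π = [0.2859, 0.3335, 0.3806], E[r] = 1.2847, γ^t·E[r] = 0.657750, running G = 1.685250
t=4: π = [0.2858, 0.3333, 0.3809], E[r] = 1.2852, γ^t·E[r] = 0.526425, running G = 2.211675

G = 2.2117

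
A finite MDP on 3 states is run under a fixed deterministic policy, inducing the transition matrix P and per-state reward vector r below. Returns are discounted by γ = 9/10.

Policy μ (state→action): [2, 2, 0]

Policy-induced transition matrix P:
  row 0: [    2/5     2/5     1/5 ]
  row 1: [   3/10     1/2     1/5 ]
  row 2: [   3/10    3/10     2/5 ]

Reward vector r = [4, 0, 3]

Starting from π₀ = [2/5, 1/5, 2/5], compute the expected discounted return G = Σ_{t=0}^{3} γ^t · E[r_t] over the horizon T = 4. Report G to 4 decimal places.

G = 8.0058

t=0: π = [0.4000, 0.2000, 0.4000], E[r] = 2.8000, γ^t·E[r] = 2.800000, running G = 2.800000
t=1: π = [0.3400, 0.3800, 0.2800], E[r] = 2.2000, γ^t·E[r] = 1.980000, running G = 4.780000
t=2: π = [0.3340, 0.4100, 0.2560], E[r] = 2.1040, γ^t·E[r] = 1.704240, running G = 6.484240
t=3: π = [0.3334, 0.4154, 0.2512], E[r] = 2.0872, γ^t·E[r] = 1.521569, running G = 8.005809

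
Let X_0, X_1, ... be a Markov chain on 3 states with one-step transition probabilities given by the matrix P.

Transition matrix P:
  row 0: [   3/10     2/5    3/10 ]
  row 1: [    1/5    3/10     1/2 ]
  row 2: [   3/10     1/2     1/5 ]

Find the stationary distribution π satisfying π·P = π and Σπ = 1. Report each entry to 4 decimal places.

π = [0.2605, 0.3950, 0.3445]

Balance equations π_j = Σ_i π_i·P[i][j]:
  π_0 = 3/10·π_0 + 1/5·π_1 + 3/10·π_2
  π_1 = 2/5·π_0 + 3/10·π_1 + 1/2·π_2
  normalize: π_0 + π_1 + π_2 = 1
Solving the linear system gives exactly π = [31/119, 47/119, 41/119].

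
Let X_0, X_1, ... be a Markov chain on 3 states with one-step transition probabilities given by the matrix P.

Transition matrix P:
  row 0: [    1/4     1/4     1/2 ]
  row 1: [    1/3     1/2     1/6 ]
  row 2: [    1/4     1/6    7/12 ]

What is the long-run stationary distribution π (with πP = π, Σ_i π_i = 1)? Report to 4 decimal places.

Balance equations π_j = Σ_i π_i·P[i][j]:
  π_0 = 1/4·π_0 + 1/3·π_1 + 1/4·π_2
  π_1 = 1/4·π_0 + 1/2·π_1 + 1/6·π_2
  normalize: π_0 + π_1 + π_2 = 1
Solving the linear system gives exactly π = [26/95, 27/95, 42/95].

π = [0.2737, 0.2842, 0.4421]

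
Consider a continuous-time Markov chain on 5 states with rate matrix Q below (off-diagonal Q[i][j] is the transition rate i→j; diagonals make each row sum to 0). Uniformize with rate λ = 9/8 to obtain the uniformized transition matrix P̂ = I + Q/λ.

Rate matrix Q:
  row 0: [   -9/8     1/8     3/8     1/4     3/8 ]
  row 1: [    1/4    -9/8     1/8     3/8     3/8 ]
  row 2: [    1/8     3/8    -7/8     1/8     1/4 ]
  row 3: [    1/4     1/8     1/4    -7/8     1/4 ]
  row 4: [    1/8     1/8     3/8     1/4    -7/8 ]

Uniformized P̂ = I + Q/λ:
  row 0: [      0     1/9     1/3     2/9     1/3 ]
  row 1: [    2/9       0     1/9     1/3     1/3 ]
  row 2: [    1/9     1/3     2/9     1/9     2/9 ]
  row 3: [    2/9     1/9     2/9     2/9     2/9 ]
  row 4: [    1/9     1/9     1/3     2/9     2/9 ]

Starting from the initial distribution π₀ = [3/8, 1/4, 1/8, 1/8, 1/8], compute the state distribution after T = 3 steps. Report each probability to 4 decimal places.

π = [0.1360, 0.1505, 0.2478, 0.2111, 0.2546]

t=0: π = [0.3750, 0.2500, 0.1250, 0.1250, 0.1250]
t=1: π = [0.1111, 0.1111, 0.2500, 0.2361, 0.2917]
t=2: π = [0.1373, 0.1543, 0.2546, 0.2068, 0.2469]
t=3: π = [0.1360, 0.1505, 0.2478, 0.2111, 0.2546]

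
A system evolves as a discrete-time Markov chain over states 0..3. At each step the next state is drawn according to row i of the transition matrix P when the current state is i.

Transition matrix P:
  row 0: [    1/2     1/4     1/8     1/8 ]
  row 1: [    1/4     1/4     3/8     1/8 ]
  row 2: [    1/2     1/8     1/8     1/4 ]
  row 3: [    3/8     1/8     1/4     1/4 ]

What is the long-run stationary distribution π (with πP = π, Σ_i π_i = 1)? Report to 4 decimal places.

Balance equations π_j = Σ_i π_i·P[i][j]:
  π_0 = 1/2·π_0 + 1/4·π_1 + 1/2·π_2 + 3/8·π_3
  π_1 = 1/4·π_0 + 1/4·π_1 + 1/8·π_2 + 1/8·π_3
  π_2 = 1/8·π_0 + 3/8·π_1 + 1/8·π_2 + 1/4·π_3
  normalize: π_0 + π_1 + π_2 + π_3 = 1
Solving the linear system gives exactly π = [65/152, 31/152, 15/76, 13/76].

π = [0.4276, 0.2039, 0.1974, 0.1711]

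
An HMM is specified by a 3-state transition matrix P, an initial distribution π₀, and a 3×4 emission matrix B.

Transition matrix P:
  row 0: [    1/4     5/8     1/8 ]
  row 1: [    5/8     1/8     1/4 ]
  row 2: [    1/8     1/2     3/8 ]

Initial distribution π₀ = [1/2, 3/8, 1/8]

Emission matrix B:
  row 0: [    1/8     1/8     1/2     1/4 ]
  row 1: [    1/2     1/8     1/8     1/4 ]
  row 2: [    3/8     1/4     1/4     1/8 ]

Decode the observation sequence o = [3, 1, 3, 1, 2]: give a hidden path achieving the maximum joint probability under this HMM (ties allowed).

t=0: δ = [1.250e-01, 9.375e-02, 1.562e-02]  (obs o_0=3)
t=1: δ = [7.324e-03, 9.766e-03, 5.859e-03]  ψ = [1, 0, 1]  (obs o_1=1)
t=2: δ = [1.526e-03, 1.144e-03, 3.052e-04]  ψ = [1, 0, 1]  (obs o_2=3)
t=3: δ = [8.941e-05, 1.192e-04, 7.153e-05]  ψ = [1, 0, 1]  (obs o_3=1)
t=4: δ = [3.725e-05, 6.985e-06, 7.451e-06]  ψ = [1, 0, 1]  (obs o_4=2)
backtrack: best end state = 0; path = [0, 1, 0, 1, 0]

path = [0, 1, 0, 1, 0]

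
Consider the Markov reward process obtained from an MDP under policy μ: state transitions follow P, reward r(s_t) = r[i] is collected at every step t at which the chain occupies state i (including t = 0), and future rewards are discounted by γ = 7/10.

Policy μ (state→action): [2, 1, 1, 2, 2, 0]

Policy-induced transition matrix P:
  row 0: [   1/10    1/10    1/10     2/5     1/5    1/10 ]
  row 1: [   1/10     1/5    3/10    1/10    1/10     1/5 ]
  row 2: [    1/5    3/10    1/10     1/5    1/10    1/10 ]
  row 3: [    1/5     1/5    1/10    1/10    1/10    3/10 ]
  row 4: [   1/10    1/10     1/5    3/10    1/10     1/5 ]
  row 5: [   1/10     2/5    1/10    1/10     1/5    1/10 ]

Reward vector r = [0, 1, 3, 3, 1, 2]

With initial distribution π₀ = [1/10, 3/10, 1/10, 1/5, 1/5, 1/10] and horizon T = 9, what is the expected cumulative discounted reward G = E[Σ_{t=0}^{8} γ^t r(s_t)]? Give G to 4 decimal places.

t=0: π = [0.1000, 0.3000, 0.1000, 0.2000, 0.2000, 0.1000], E[r] = 1.6000, γ^t·E[r] = 1.600000, running G = 1.600000
t=1: π = [0.1300, 0.2000, 0.1800, 0.1800, 0.1200, 0.1900], E[r] = 1.7800, γ^t·E[r] = 1.246000, running G = 2.846000
t=2: π = [0.1360, 0.2310, 0.1520, 0.1810, 0.1320, 0.1680], E[r] = 1.6980, γ^t·E[r] = 0.832020, running G = 3.678020
t=3: π = [0.1333, 0.2220, 0.1594, 0.1824, 0.1304, 0.1725], E[r] = 1.7228, γ^t·E[r] = 0.590920, running G = 4.268940
t=4: π = [0.1342, 0.2241, 0.1574, 0.1820, 0.1306, 0.1717], E[r] = 1.7164, γ^t·E[r] = 0.412117, running G = 4.681058
t=5: π = [0.1339, 0.2236, 0.1579, 0.1821, 0.1306, 0.1719], E[r] = 1.7179, γ^t·E[r] = 0.288726, running G = 4.969784
t=6: π = [0.1340, 0.2237, 0.1578, 0.1821, 0.1306, 0.1718], E[r] = 1.7176, γ^t·E[r] = 0.202072, running G = 5.171856
t=7: π = [0.1340, 0.2237, 0.1578, 0.1821, 0.1306, 0.1718], E[r] = 1.7176, γ^t·E[r] = 0.141456, running G = 5.313312
t=8: π = [0.1340, 0.2237, 0.1578, 0.1821, 0.1306, 0.1718], E[r] = 1.7176, γ^t·E[r] = 0.099018, running G = 5.412330

G = 5.4123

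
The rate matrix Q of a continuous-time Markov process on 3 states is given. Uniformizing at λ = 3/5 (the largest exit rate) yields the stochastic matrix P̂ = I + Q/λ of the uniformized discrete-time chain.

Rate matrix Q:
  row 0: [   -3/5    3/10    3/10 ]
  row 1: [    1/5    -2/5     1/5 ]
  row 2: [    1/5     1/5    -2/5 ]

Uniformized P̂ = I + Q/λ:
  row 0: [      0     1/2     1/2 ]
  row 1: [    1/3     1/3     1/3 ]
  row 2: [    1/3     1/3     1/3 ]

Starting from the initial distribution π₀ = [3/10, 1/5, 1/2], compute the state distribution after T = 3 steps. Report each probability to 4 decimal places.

t=0: π = [0.3000, 0.2000, 0.5000]
t=1: π = [0.2333, 0.3833, 0.3833]
t=2: π = [0.2556, 0.3722, 0.3722]
t=3: π = [0.2481, 0.3759, 0.3759]

π = [0.2481, 0.3759, 0.3759]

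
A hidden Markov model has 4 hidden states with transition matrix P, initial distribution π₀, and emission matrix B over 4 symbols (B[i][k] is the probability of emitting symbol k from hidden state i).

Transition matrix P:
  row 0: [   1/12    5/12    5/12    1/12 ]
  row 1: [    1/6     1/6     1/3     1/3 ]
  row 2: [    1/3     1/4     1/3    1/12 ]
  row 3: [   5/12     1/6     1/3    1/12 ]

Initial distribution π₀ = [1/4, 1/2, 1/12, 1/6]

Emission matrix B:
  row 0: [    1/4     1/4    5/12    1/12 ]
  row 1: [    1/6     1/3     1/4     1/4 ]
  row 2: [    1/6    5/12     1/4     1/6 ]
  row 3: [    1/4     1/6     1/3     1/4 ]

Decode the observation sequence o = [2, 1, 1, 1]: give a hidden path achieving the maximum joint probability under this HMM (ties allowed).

path = [0, 2, 2, 2]

t=0: δ = [1.042e-01, 1.250e-01, 2.083e-02, 5.556e-02]  (obs o_0=2)
t=1: δ = [5.787e-03, 1.447e-02, 1.808e-02, 6.944e-03]  ψ = [3, 0, 0, 1]  (obs o_1=1)
t=2: δ = [1.507e-03, 1.507e-03, 2.512e-03, 8.038e-04]  ψ = [2, 2, 2, 1]  (obs o_2=1)
t=3: δ = [2.093e-04, 2.093e-04, 3.489e-04, 8.372e-05]  ψ = [2, 0, 2, 1]  (obs o_3=1)
backtrack: best end state = 2; path = [0, 2, 2, 2]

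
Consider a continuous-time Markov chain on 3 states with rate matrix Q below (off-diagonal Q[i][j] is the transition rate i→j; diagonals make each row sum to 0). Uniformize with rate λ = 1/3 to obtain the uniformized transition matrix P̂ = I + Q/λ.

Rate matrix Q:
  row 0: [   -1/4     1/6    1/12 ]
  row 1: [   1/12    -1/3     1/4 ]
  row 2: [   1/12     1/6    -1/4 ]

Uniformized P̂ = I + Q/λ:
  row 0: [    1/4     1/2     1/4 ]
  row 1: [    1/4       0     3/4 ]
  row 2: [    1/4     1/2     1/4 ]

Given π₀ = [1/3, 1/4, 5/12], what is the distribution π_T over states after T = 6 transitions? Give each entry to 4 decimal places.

π = [0.2500, 0.3320, 0.4180]

t=0: π = [0.3333, 0.2500, 0.4167]
t=1: π = [0.2500, 0.3750, 0.3750]
t=2: π = [0.2500, 0.3125, 0.4375]
t=3: π = [0.2500, 0.3438, 0.4063]
t=4: π = [0.2500, 0.3281, 0.4219]
t=5: π = [0.2500, 0.3359, 0.4141]
t=6: π = [0.2500, 0.3320, 0.4180]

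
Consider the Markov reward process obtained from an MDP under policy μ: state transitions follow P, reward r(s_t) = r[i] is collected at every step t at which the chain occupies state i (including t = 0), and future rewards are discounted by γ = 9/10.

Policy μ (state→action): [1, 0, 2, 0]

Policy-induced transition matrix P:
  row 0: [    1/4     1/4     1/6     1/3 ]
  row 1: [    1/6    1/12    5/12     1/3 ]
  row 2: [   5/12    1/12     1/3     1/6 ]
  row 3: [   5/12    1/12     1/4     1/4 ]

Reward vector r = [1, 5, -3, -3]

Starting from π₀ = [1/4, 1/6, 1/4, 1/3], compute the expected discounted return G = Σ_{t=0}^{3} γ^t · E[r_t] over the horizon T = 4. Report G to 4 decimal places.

t=0: π = [0.2500, 0.1667, 0.2500, 0.3333], E[r] = -0.6667, γ^t·E[r] = -0.666667, running G = -0.666667
t=1: π = [0.3333, 0.1250, 0.2778, 0.2639], E[r] = -0.6667, γ^t·E[r] = -0.600000, running G = -1.266667
t=2: π = [0.3299, 0.1389, 0.2662, 0.2650], E[r] = -0.5694, γ^t·E[r] = -0.461250, running G = -1.727917
t=3: π = [0.3270, 0.1383, 0.2678, 0.2669], E[r] = -0.5856, γ^t·E[r] = -0.426938, running G = -2.154854

G = -2.1549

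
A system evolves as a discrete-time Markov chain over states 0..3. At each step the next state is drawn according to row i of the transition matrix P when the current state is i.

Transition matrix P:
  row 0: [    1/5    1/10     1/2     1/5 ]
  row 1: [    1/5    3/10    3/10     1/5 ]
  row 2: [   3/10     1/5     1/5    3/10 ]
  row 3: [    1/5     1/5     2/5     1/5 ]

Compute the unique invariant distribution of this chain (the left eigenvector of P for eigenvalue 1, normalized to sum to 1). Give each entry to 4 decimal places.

π = [0.2336, 0.1963, 0.3364, 0.2336]

Balance equations π_j = Σ_i π_i·P[i][j]:
  π_0 = 1/5·π_0 + 1/5·π_1 + 3/10·π_2 + 1/5·π_3
  π_1 = 1/10·π_0 + 3/10·π_1 + 1/5·π_2 + 1/5·π_3
  π_2 = 1/2·π_0 + 3/10·π_1 + 1/5·π_2 + 2/5·π_3
  normalize: π_0 + π_1 + π_2 + π_3 = 1
Solving the linear system gives exactly π = [25/107, 21/107, 36/107, 25/107].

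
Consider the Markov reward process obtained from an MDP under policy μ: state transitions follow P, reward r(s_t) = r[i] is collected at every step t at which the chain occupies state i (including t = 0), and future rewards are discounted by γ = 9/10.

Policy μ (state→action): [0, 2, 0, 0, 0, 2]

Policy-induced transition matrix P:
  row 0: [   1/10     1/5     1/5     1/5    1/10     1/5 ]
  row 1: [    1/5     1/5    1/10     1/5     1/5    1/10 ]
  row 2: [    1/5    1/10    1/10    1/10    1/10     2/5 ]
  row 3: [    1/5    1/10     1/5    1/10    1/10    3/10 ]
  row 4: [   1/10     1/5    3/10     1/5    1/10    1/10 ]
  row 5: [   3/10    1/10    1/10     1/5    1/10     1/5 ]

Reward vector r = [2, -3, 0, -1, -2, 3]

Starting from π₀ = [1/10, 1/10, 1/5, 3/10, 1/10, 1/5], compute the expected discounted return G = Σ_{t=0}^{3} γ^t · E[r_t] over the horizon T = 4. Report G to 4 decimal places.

t=0: π = [0.1000, 0.1000, 0.2000, 0.3000, 0.1000, 0.2000], E[r] = 0.0000, γ^t·E[r] = 0.000000, running G = 0.000000
t=1: π = [0.2000, 0.1300, 0.1600, 0.1500, 0.1100, 0.2500], E[r] = 0.3900, γ^t·E[r] = 0.351000, running G = 0.351000
t=2: π = [0.1940, 0.1440, 0.1570, 0.1690, 0.1130, 0.2230], E[r] = 0.2300, γ^t·E[r] = 0.186300, running G = 0.537300
t=3: π = [0.1916, 0.1451, 0.1589, 0.1674, 0.1144, 0.2226], E[r] = 0.2195, γ^t·E[r] = 0.160016, running G = 0.697316

G = 0.6973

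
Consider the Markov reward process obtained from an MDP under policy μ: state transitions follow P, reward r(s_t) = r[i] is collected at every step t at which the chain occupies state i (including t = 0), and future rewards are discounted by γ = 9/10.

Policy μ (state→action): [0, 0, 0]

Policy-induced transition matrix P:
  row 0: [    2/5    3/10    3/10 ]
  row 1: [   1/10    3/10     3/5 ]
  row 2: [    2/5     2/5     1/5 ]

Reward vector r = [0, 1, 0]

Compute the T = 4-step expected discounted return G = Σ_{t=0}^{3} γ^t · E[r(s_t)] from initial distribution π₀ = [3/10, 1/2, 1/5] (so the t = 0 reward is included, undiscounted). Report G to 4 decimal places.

t=0: π = [0.3000, 0.5000, 0.2000], E[r] = 0.5000, γ^t·E[r] = 0.500000, running G = 0.500000
t=1: π = [0.2500, 0.3200, 0.4300], E[r] = 0.3200, γ^t·E[r] = 0.288000, running G = 0.788000
t=2: π = [0.3040, 0.3430, 0.3530], E[r] = 0.3430, γ^t·E[r] = 0.277830, running G = 1.065830
t=3: π = [0.2971, 0.3353, 0.3676], E[r] = 0.3353, γ^t·E[r] = 0.244434, running G = 1.310264

G = 1.3103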